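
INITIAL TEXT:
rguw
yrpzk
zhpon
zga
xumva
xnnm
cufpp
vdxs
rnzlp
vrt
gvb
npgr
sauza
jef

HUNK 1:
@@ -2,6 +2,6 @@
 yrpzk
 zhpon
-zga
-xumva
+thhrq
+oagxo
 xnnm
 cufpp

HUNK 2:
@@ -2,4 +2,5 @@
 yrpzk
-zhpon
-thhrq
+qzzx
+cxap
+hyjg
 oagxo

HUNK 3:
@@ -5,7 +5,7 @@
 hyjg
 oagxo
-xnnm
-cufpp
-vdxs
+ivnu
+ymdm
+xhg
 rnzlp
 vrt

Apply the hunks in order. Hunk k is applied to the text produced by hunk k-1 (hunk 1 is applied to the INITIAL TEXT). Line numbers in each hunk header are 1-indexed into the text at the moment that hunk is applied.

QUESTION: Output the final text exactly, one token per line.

Hunk 1: at line 2 remove [zga,xumva] add [thhrq,oagxo] -> 14 lines: rguw yrpzk zhpon thhrq oagxo xnnm cufpp vdxs rnzlp vrt gvb npgr sauza jef
Hunk 2: at line 2 remove [zhpon,thhrq] add [qzzx,cxap,hyjg] -> 15 lines: rguw yrpzk qzzx cxap hyjg oagxo xnnm cufpp vdxs rnzlp vrt gvb npgr sauza jef
Hunk 3: at line 5 remove [xnnm,cufpp,vdxs] add [ivnu,ymdm,xhg] -> 15 lines: rguw yrpzk qzzx cxap hyjg oagxo ivnu ymdm xhg rnzlp vrt gvb npgr sauza jef

Answer: rguw
yrpzk
qzzx
cxap
hyjg
oagxo
ivnu
ymdm
xhg
rnzlp
vrt
gvb
npgr
sauza
jef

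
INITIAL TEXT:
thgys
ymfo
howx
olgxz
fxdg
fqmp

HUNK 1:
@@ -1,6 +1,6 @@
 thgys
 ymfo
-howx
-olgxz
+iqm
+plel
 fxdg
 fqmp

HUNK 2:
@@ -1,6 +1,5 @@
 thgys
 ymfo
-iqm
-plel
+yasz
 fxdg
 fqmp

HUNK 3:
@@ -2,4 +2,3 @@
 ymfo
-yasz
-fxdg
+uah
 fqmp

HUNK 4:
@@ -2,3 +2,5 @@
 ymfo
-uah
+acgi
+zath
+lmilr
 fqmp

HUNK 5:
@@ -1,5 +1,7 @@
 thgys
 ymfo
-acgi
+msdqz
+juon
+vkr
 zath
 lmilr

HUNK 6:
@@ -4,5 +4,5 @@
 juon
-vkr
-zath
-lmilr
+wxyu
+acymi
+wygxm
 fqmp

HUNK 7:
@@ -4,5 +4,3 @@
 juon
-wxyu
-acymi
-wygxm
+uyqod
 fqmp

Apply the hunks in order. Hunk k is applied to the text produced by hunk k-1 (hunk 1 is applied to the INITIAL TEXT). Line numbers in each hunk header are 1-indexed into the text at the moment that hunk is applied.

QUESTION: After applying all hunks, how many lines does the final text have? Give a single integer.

Hunk 1: at line 1 remove [howx,olgxz] add [iqm,plel] -> 6 lines: thgys ymfo iqm plel fxdg fqmp
Hunk 2: at line 1 remove [iqm,plel] add [yasz] -> 5 lines: thgys ymfo yasz fxdg fqmp
Hunk 3: at line 2 remove [yasz,fxdg] add [uah] -> 4 lines: thgys ymfo uah fqmp
Hunk 4: at line 2 remove [uah] add [acgi,zath,lmilr] -> 6 lines: thgys ymfo acgi zath lmilr fqmp
Hunk 5: at line 1 remove [acgi] add [msdqz,juon,vkr] -> 8 lines: thgys ymfo msdqz juon vkr zath lmilr fqmp
Hunk 6: at line 4 remove [vkr,zath,lmilr] add [wxyu,acymi,wygxm] -> 8 lines: thgys ymfo msdqz juon wxyu acymi wygxm fqmp
Hunk 7: at line 4 remove [wxyu,acymi,wygxm] add [uyqod] -> 6 lines: thgys ymfo msdqz juon uyqod fqmp
Final line count: 6

Answer: 6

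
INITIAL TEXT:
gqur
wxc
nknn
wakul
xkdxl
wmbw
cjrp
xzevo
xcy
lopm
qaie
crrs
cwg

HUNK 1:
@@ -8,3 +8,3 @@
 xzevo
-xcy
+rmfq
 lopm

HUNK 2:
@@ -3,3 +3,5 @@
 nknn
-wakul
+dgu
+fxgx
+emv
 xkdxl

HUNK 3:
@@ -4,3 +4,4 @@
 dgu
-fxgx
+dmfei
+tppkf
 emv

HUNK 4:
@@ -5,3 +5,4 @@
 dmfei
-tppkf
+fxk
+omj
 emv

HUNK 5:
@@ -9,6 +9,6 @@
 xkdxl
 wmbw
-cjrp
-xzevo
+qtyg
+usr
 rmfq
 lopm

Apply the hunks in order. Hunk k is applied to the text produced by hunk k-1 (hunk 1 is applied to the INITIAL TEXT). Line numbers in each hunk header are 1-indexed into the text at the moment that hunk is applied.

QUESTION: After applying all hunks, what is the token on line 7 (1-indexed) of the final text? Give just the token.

Hunk 1: at line 8 remove [xcy] add [rmfq] -> 13 lines: gqur wxc nknn wakul xkdxl wmbw cjrp xzevo rmfq lopm qaie crrs cwg
Hunk 2: at line 3 remove [wakul] add [dgu,fxgx,emv] -> 15 lines: gqur wxc nknn dgu fxgx emv xkdxl wmbw cjrp xzevo rmfq lopm qaie crrs cwg
Hunk 3: at line 4 remove [fxgx] add [dmfei,tppkf] -> 16 lines: gqur wxc nknn dgu dmfei tppkf emv xkdxl wmbw cjrp xzevo rmfq lopm qaie crrs cwg
Hunk 4: at line 5 remove [tppkf] add [fxk,omj] -> 17 lines: gqur wxc nknn dgu dmfei fxk omj emv xkdxl wmbw cjrp xzevo rmfq lopm qaie crrs cwg
Hunk 5: at line 9 remove [cjrp,xzevo] add [qtyg,usr] -> 17 lines: gqur wxc nknn dgu dmfei fxk omj emv xkdxl wmbw qtyg usr rmfq lopm qaie crrs cwg
Final line 7: omj

Answer: omj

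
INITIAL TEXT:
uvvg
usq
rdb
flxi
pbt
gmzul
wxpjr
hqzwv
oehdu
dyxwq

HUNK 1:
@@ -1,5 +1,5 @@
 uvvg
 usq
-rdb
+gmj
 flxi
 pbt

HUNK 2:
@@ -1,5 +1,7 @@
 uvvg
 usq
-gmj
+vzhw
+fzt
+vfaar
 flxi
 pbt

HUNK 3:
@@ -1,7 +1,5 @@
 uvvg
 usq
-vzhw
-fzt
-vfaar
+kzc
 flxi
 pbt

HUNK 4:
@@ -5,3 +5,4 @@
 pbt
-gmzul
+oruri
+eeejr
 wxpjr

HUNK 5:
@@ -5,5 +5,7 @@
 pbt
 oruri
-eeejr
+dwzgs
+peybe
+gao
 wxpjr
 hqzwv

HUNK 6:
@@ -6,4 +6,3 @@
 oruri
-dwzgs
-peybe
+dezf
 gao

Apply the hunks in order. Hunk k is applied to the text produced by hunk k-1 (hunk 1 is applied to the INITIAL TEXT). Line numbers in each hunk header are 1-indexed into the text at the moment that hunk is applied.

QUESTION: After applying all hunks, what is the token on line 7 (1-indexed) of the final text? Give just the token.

Answer: dezf

Derivation:
Hunk 1: at line 1 remove [rdb] add [gmj] -> 10 lines: uvvg usq gmj flxi pbt gmzul wxpjr hqzwv oehdu dyxwq
Hunk 2: at line 1 remove [gmj] add [vzhw,fzt,vfaar] -> 12 lines: uvvg usq vzhw fzt vfaar flxi pbt gmzul wxpjr hqzwv oehdu dyxwq
Hunk 3: at line 1 remove [vzhw,fzt,vfaar] add [kzc] -> 10 lines: uvvg usq kzc flxi pbt gmzul wxpjr hqzwv oehdu dyxwq
Hunk 4: at line 5 remove [gmzul] add [oruri,eeejr] -> 11 lines: uvvg usq kzc flxi pbt oruri eeejr wxpjr hqzwv oehdu dyxwq
Hunk 5: at line 5 remove [eeejr] add [dwzgs,peybe,gao] -> 13 lines: uvvg usq kzc flxi pbt oruri dwzgs peybe gao wxpjr hqzwv oehdu dyxwq
Hunk 6: at line 6 remove [dwzgs,peybe] add [dezf] -> 12 lines: uvvg usq kzc flxi pbt oruri dezf gao wxpjr hqzwv oehdu dyxwq
Final line 7: dezf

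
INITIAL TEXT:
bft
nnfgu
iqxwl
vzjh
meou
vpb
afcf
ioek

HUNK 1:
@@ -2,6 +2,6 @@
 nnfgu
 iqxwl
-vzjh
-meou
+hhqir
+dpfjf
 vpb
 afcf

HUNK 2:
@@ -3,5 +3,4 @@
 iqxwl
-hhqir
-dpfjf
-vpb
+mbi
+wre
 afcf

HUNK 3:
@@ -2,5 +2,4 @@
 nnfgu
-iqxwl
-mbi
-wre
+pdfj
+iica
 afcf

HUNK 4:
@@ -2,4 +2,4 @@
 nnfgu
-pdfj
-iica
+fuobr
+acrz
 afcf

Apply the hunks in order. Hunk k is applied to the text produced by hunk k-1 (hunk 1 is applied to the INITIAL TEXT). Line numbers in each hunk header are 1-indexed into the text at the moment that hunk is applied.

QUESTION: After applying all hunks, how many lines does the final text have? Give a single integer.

Answer: 6

Derivation:
Hunk 1: at line 2 remove [vzjh,meou] add [hhqir,dpfjf] -> 8 lines: bft nnfgu iqxwl hhqir dpfjf vpb afcf ioek
Hunk 2: at line 3 remove [hhqir,dpfjf,vpb] add [mbi,wre] -> 7 lines: bft nnfgu iqxwl mbi wre afcf ioek
Hunk 3: at line 2 remove [iqxwl,mbi,wre] add [pdfj,iica] -> 6 lines: bft nnfgu pdfj iica afcf ioek
Hunk 4: at line 2 remove [pdfj,iica] add [fuobr,acrz] -> 6 lines: bft nnfgu fuobr acrz afcf ioek
Final line count: 6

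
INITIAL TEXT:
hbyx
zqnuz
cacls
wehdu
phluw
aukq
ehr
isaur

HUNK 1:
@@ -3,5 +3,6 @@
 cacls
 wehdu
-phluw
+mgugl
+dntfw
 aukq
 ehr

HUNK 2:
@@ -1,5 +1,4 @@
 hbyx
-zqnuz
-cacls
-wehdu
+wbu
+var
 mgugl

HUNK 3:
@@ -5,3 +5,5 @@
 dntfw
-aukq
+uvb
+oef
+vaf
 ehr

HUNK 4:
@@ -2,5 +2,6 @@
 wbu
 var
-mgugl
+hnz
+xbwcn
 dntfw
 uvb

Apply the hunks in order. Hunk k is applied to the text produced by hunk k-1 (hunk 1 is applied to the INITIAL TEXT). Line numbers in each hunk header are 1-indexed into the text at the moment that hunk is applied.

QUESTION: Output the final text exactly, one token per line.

Hunk 1: at line 3 remove [phluw] add [mgugl,dntfw] -> 9 lines: hbyx zqnuz cacls wehdu mgugl dntfw aukq ehr isaur
Hunk 2: at line 1 remove [zqnuz,cacls,wehdu] add [wbu,var] -> 8 lines: hbyx wbu var mgugl dntfw aukq ehr isaur
Hunk 3: at line 5 remove [aukq] add [uvb,oef,vaf] -> 10 lines: hbyx wbu var mgugl dntfw uvb oef vaf ehr isaur
Hunk 4: at line 2 remove [mgugl] add [hnz,xbwcn] -> 11 lines: hbyx wbu var hnz xbwcn dntfw uvb oef vaf ehr isaur

Answer: hbyx
wbu
var
hnz
xbwcn
dntfw
uvb
oef
vaf
ehr
isaur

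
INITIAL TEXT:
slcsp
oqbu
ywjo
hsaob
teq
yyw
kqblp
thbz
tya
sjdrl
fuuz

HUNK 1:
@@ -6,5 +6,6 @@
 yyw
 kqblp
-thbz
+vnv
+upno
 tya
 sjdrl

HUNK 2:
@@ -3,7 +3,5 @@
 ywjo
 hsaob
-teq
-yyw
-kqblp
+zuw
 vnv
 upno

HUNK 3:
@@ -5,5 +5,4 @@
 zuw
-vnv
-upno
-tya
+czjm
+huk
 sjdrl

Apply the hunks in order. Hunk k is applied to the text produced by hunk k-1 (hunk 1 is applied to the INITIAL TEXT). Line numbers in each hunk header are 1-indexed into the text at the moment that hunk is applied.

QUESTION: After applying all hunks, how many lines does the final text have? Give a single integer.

Answer: 9

Derivation:
Hunk 1: at line 6 remove [thbz] add [vnv,upno] -> 12 lines: slcsp oqbu ywjo hsaob teq yyw kqblp vnv upno tya sjdrl fuuz
Hunk 2: at line 3 remove [teq,yyw,kqblp] add [zuw] -> 10 lines: slcsp oqbu ywjo hsaob zuw vnv upno tya sjdrl fuuz
Hunk 3: at line 5 remove [vnv,upno,tya] add [czjm,huk] -> 9 lines: slcsp oqbu ywjo hsaob zuw czjm huk sjdrl fuuz
Final line count: 9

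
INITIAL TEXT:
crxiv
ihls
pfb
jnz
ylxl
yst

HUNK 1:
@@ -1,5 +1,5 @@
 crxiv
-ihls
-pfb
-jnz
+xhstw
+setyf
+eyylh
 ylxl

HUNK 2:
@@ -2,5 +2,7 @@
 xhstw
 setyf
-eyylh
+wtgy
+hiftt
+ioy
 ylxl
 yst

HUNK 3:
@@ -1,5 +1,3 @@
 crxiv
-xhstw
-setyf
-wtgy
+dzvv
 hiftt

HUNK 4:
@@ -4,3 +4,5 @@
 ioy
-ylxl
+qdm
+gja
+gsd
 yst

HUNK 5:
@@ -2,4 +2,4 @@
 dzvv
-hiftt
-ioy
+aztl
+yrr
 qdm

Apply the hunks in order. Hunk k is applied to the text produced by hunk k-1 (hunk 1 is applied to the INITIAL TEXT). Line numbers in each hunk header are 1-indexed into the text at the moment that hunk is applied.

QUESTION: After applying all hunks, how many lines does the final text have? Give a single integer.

Hunk 1: at line 1 remove [ihls,pfb,jnz] add [xhstw,setyf,eyylh] -> 6 lines: crxiv xhstw setyf eyylh ylxl yst
Hunk 2: at line 2 remove [eyylh] add [wtgy,hiftt,ioy] -> 8 lines: crxiv xhstw setyf wtgy hiftt ioy ylxl yst
Hunk 3: at line 1 remove [xhstw,setyf,wtgy] add [dzvv] -> 6 lines: crxiv dzvv hiftt ioy ylxl yst
Hunk 4: at line 4 remove [ylxl] add [qdm,gja,gsd] -> 8 lines: crxiv dzvv hiftt ioy qdm gja gsd yst
Hunk 5: at line 2 remove [hiftt,ioy] add [aztl,yrr] -> 8 lines: crxiv dzvv aztl yrr qdm gja gsd yst
Final line count: 8

Answer: 8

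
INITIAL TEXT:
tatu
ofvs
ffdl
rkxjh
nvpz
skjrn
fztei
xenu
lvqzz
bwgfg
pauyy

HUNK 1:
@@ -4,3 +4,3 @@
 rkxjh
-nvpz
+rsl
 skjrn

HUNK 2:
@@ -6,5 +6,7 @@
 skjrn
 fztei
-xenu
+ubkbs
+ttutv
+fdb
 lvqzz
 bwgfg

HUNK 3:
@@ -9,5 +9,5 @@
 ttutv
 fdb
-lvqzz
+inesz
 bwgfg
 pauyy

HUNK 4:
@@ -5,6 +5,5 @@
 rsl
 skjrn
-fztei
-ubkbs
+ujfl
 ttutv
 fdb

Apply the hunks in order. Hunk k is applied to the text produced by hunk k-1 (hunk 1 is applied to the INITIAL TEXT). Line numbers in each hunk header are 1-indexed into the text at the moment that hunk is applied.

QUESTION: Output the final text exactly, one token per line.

Answer: tatu
ofvs
ffdl
rkxjh
rsl
skjrn
ujfl
ttutv
fdb
inesz
bwgfg
pauyy

Derivation:
Hunk 1: at line 4 remove [nvpz] add [rsl] -> 11 lines: tatu ofvs ffdl rkxjh rsl skjrn fztei xenu lvqzz bwgfg pauyy
Hunk 2: at line 6 remove [xenu] add [ubkbs,ttutv,fdb] -> 13 lines: tatu ofvs ffdl rkxjh rsl skjrn fztei ubkbs ttutv fdb lvqzz bwgfg pauyy
Hunk 3: at line 9 remove [lvqzz] add [inesz] -> 13 lines: tatu ofvs ffdl rkxjh rsl skjrn fztei ubkbs ttutv fdb inesz bwgfg pauyy
Hunk 4: at line 5 remove [fztei,ubkbs] add [ujfl] -> 12 lines: tatu ofvs ffdl rkxjh rsl skjrn ujfl ttutv fdb inesz bwgfg pauyy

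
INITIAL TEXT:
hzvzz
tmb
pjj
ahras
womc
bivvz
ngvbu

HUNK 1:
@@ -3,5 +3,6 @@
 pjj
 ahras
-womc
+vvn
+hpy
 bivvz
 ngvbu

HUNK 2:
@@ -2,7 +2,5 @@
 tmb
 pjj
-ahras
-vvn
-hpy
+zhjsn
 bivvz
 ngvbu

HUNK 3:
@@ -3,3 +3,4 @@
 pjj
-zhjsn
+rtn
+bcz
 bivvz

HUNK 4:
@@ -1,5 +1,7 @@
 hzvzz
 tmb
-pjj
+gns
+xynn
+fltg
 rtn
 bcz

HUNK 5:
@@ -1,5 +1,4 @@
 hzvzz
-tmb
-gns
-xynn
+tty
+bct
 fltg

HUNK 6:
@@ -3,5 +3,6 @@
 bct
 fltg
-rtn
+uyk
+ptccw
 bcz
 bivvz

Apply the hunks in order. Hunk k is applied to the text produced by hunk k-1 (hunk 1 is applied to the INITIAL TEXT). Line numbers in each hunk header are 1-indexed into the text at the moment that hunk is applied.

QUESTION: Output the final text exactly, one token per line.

Answer: hzvzz
tty
bct
fltg
uyk
ptccw
bcz
bivvz
ngvbu

Derivation:
Hunk 1: at line 3 remove [womc] add [vvn,hpy] -> 8 lines: hzvzz tmb pjj ahras vvn hpy bivvz ngvbu
Hunk 2: at line 2 remove [ahras,vvn,hpy] add [zhjsn] -> 6 lines: hzvzz tmb pjj zhjsn bivvz ngvbu
Hunk 3: at line 3 remove [zhjsn] add [rtn,bcz] -> 7 lines: hzvzz tmb pjj rtn bcz bivvz ngvbu
Hunk 4: at line 1 remove [pjj] add [gns,xynn,fltg] -> 9 lines: hzvzz tmb gns xynn fltg rtn bcz bivvz ngvbu
Hunk 5: at line 1 remove [tmb,gns,xynn] add [tty,bct] -> 8 lines: hzvzz tty bct fltg rtn bcz bivvz ngvbu
Hunk 6: at line 3 remove [rtn] add [uyk,ptccw] -> 9 lines: hzvzz tty bct fltg uyk ptccw bcz bivvz ngvbu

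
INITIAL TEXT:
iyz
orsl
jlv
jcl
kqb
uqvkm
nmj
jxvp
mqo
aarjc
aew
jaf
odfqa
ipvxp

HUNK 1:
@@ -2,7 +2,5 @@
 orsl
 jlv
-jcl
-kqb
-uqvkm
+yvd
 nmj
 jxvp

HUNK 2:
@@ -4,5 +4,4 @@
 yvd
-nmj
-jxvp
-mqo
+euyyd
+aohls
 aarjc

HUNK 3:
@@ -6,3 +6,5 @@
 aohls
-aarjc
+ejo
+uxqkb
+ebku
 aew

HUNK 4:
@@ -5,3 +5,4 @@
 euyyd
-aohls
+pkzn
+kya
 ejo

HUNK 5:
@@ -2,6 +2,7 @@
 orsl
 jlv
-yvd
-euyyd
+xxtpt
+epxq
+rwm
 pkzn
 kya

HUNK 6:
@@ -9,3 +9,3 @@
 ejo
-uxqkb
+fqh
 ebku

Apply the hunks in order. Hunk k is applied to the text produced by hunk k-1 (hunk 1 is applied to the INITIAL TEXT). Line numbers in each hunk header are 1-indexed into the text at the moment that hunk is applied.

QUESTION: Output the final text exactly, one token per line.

Answer: iyz
orsl
jlv
xxtpt
epxq
rwm
pkzn
kya
ejo
fqh
ebku
aew
jaf
odfqa
ipvxp

Derivation:
Hunk 1: at line 2 remove [jcl,kqb,uqvkm] add [yvd] -> 12 lines: iyz orsl jlv yvd nmj jxvp mqo aarjc aew jaf odfqa ipvxp
Hunk 2: at line 4 remove [nmj,jxvp,mqo] add [euyyd,aohls] -> 11 lines: iyz orsl jlv yvd euyyd aohls aarjc aew jaf odfqa ipvxp
Hunk 3: at line 6 remove [aarjc] add [ejo,uxqkb,ebku] -> 13 lines: iyz orsl jlv yvd euyyd aohls ejo uxqkb ebku aew jaf odfqa ipvxp
Hunk 4: at line 5 remove [aohls] add [pkzn,kya] -> 14 lines: iyz orsl jlv yvd euyyd pkzn kya ejo uxqkb ebku aew jaf odfqa ipvxp
Hunk 5: at line 2 remove [yvd,euyyd] add [xxtpt,epxq,rwm] -> 15 lines: iyz orsl jlv xxtpt epxq rwm pkzn kya ejo uxqkb ebku aew jaf odfqa ipvxp
Hunk 6: at line 9 remove [uxqkb] add [fqh] -> 15 lines: iyz orsl jlv xxtpt epxq rwm pkzn kya ejo fqh ebku aew jaf odfqa ipvxp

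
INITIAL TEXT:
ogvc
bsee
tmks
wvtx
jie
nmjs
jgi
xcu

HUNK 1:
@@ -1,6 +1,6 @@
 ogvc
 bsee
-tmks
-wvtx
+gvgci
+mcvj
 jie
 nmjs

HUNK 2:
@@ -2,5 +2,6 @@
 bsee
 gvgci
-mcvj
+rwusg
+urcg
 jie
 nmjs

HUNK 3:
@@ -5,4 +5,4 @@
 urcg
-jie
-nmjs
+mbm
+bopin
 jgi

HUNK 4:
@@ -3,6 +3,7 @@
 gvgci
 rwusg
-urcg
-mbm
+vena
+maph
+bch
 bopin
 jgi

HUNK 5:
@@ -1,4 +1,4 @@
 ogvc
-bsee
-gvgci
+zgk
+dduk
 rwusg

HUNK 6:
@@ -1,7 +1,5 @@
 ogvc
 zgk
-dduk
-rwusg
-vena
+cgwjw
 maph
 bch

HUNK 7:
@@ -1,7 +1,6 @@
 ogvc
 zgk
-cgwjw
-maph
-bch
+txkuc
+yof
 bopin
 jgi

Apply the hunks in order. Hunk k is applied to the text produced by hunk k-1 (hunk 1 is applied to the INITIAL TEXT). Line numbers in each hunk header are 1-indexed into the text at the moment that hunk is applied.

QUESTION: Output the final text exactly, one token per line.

Hunk 1: at line 1 remove [tmks,wvtx] add [gvgci,mcvj] -> 8 lines: ogvc bsee gvgci mcvj jie nmjs jgi xcu
Hunk 2: at line 2 remove [mcvj] add [rwusg,urcg] -> 9 lines: ogvc bsee gvgci rwusg urcg jie nmjs jgi xcu
Hunk 3: at line 5 remove [jie,nmjs] add [mbm,bopin] -> 9 lines: ogvc bsee gvgci rwusg urcg mbm bopin jgi xcu
Hunk 4: at line 3 remove [urcg,mbm] add [vena,maph,bch] -> 10 lines: ogvc bsee gvgci rwusg vena maph bch bopin jgi xcu
Hunk 5: at line 1 remove [bsee,gvgci] add [zgk,dduk] -> 10 lines: ogvc zgk dduk rwusg vena maph bch bopin jgi xcu
Hunk 6: at line 1 remove [dduk,rwusg,vena] add [cgwjw] -> 8 lines: ogvc zgk cgwjw maph bch bopin jgi xcu
Hunk 7: at line 1 remove [cgwjw,maph,bch] add [txkuc,yof] -> 7 lines: ogvc zgk txkuc yof bopin jgi xcu

Answer: ogvc
zgk
txkuc
yof
bopin
jgi
xcu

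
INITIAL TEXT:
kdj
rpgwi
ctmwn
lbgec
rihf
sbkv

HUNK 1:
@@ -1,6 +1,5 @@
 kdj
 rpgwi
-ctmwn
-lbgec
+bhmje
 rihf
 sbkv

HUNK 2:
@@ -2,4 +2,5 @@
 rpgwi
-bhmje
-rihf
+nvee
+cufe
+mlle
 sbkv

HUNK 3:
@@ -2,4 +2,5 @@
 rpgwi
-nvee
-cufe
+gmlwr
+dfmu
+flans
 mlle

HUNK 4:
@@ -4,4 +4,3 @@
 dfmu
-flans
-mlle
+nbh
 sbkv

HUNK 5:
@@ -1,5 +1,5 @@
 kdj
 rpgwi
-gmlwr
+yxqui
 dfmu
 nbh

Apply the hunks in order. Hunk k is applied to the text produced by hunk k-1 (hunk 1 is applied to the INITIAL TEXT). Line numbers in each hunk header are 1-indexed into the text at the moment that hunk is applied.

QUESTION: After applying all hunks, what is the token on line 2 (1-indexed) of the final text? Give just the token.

Answer: rpgwi

Derivation:
Hunk 1: at line 1 remove [ctmwn,lbgec] add [bhmje] -> 5 lines: kdj rpgwi bhmje rihf sbkv
Hunk 2: at line 2 remove [bhmje,rihf] add [nvee,cufe,mlle] -> 6 lines: kdj rpgwi nvee cufe mlle sbkv
Hunk 3: at line 2 remove [nvee,cufe] add [gmlwr,dfmu,flans] -> 7 lines: kdj rpgwi gmlwr dfmu flans mlle sbkv
Hunk 4: at line 4 remove [flans,mlle] add [nbh] -> 6 lines: kdj rpgwi gmlwr dfmu nbh sbkv
Hunk 5: at line 1 remove [gmlwr] add [yxqui] -> 6 lines: kdj rpgwi yxqui dfmu nbh sbkv
Final line 2: rpgwi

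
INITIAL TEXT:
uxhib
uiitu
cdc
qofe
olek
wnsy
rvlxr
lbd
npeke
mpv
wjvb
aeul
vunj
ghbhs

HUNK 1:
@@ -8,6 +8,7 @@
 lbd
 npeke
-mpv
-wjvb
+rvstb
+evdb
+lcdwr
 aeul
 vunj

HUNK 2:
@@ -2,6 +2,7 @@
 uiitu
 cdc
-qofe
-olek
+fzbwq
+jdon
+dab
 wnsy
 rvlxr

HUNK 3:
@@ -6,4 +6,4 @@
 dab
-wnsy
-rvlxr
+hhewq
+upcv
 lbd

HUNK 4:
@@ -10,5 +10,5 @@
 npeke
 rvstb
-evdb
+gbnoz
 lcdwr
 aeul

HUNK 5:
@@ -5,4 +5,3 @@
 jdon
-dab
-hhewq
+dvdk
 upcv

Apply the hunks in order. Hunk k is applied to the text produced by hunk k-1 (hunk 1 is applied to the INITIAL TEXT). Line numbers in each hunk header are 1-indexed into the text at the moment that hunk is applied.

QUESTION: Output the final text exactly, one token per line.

Hunk 1: at line 8 remove [mpv,wjvb] add [rvstb,evdb,lcdwr] -> 15 lines: uxhib uiitu cdc qofe olek wnsy rvlxr lbd npeke rvstb evdb lcdwr aeul vunj ghbhs
Hunk 2: at line 2 remove [qofe,olek] add [fzbwq,jdon,dab] -> 16 lines: uxhib uiitu cdc fzbwq jdon dab wnsy rvlxr lbd npeke rvstb evdb lcdwr aeul vunj ghbhs
Hunk 3: at line 6 remove [wnsy,rvlxr] add [hhewq,upcv] -> 16 lines: uxhib uiitu cdc fzbwq jdon dab hhewq upcv lbd npeke rvstb evdb lcdwr aeul vunj ghbhs
Hunk 4: at line 10 remove [evdb] add [gbnoz] -> 16 lines: uxhib uiitu cdc fzbwq jdon dab hhewq upcv lbd npeke rvstb gbnoz lcdwr aeul vunj ghbhs
Hunk 5: at line 5 remove [dab,hhewq] add [dvdk] -> 15 lines: uxhib uiitu cdc fzbwq jdon dvdk upcv lbd npeke rvstb gbnoz lcdwr aeul vunj ghbhs

Answer: uxhib
uiitu
cdc
fzbwq
jdon
dvdk
upcv
lbd
npeke
rvstb
gbnoz
lcdwr
aeul
vunj
ghbhs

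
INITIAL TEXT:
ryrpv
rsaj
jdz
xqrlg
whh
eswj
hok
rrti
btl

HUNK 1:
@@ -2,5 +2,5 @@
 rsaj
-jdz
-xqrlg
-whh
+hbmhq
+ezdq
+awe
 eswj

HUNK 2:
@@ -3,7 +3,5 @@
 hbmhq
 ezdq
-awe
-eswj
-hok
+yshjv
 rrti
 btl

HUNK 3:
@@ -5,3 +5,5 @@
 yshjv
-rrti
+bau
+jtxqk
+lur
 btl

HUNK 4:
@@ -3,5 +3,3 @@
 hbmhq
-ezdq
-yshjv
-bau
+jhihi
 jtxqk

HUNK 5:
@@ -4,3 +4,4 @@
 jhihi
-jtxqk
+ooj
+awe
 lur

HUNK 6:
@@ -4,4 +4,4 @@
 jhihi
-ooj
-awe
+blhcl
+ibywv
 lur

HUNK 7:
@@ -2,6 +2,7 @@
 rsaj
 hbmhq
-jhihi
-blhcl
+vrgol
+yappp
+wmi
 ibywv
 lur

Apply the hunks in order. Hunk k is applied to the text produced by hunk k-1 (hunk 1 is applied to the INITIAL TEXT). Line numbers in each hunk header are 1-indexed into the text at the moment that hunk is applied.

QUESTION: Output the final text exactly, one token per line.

Answer: ryrpv
rsaj
hbmhq
vrgol
yappp
wmi
ibywv
lur
btl

Derivation:
Hunk 1: at line 2 remove [jdz,xqrlg,whh] add [hbmhq,ezdq,awe] -> 9 lines: ryrpv rsaj hbmhq ezdq awe eswj hok rrti btl
Hunk 2: at line 3 remove [awe,eswj,hok] add [yshjv] -> 7 lines: ryrpv rsaj hbmhq ezdq yshjv rrti btl
Hunk 3: at line 5 remove [rrti] add [bau,jtxqk,lur] -> 9 lines: ryrpv rsaj hbmhq ezdq yshjv bau jtxqk lur btl
Hunk 4: at line 3 remove [ezdq,yshjv,bau] add [jhihi] -> 7 lines: ryrpv rsaj hbmhq jhihi jtxqk lur btl
Hunk 5: at line 4 remove [jtxqk] add [ooj,awe] -> 8 lines: ryrpv rsaj hbmhq jhihi ooj awe lur btl
Hunk 6: at line 4 remove [ooj,awe] add [blhcl,ibywv] -> 8 lines: ryrpv rsaj hbmhq jhihi blhcl ibywv lur btl
Hunk 7: at line 2 remove [jhihi,blhcl] add [vrgol,yappp,wmi] -> 9 lines: ryrpv rsaj hbmhq vrgol yappp wmi ibywv lur btl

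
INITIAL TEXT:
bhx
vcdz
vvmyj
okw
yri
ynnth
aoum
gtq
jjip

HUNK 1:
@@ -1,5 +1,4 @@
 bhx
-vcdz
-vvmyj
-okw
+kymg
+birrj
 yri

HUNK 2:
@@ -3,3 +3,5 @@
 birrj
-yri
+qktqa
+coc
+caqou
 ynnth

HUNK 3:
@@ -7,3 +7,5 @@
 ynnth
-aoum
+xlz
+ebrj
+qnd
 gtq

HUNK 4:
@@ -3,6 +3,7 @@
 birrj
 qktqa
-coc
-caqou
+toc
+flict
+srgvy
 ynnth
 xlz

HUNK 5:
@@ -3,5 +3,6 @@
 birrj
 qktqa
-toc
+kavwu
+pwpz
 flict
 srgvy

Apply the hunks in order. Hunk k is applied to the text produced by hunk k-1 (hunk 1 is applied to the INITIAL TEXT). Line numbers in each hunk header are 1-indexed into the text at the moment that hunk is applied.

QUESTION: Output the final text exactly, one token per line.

Answer: bhx
kymg
birrj
qktqa
kavwu
pwpz
flict
srgvy
ynnth
xlz
ebrj
qnd
gtq
jjip

Derivation:
Hunk 1: at line 1 remove [vcdz,vvmyj,okw] add [kymg,birrj] -> 8 lines: bhx kymg birrj yri ynnth aoum gtq jjip
Hunk 2: at line 3 remove [yri] add [qktqa,coc,caqou] -> 10 lines: bhx kymg birrj qktqa coc caqou ynnth aoum gtq jjip
Hunk 3: at line 7 remove [aoum] add [xlz,ebrj,qnd] -> 12 lines: bhx kymg birrj qktqa coc caqou ynnth xlz ebrj qnd gtq jjip
Hunk 4: at line 3 remove [coc,caqou] add [toc,flict,srgvy] -> 13 lines: bhx kymg birrj qktqa toc flict srgvy ynnth xlz ebrj qnd gtq jjip
Hunk 5: at line 3 remove [toc] add [kavwu,pwpz] -> 14 lines: bhx kymg birrj qktqa kavwu pwpz flict srgvy ynnth xlz ebrj qnd gtq jjip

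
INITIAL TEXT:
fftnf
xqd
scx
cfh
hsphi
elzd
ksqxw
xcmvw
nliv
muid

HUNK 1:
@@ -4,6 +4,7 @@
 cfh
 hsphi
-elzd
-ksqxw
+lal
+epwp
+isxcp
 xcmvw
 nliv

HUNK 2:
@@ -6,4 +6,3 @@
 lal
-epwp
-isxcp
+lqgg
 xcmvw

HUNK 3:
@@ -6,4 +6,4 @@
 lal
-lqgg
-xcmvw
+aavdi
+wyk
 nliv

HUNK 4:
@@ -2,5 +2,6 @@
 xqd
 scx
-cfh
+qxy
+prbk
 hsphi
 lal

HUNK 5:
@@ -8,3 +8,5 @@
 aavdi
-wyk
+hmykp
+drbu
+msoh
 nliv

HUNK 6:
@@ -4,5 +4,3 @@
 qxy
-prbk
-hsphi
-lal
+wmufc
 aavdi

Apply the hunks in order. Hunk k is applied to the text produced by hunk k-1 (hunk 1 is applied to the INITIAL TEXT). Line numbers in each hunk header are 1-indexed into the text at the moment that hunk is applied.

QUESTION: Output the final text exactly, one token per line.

Answer: fftnf
xqd
scx
qxy
wmufc
aavdi
hmykp
drbu
msoh
nliv
muid

Derivation:
Hunk 1: at line 4 remove [elzd,ksqxw] add [lal,epwp,isxcp] -> 11 lines: fftnf xqd scx cfh hsphi lal epwp isxcp xcmvw nliv muid
Hunk 2: at line 6 remove [epwp,isxcp] add [lqgg] -> 10 lines: fftnf xqd scx cfh hsphi lal lqgg xcmvw nliv muid
Hunk 3: at line 6 remove [lqgg,xcmvw] add [aavdi,wyk] -> 10 lines: fftnf xqd scx cfh hsphi lal aavdi wyk nliv muid
Hunk 4: at line 2 remove [cfh] add [qxy,prbk] -> 11 lines: fftnf xqd scx qxy prbk hsphi lal aavdi wyk nliv muid
Hunk 5: at line 8 remove [wyk] add [hmykp,drbu,msoh] -> 13 lines: fftnf xqd scx qxy prbk hsphi lal aavdi hmykp drbu msoh nliv muid
Hunk 6: at line 4 remove [prbk,hsphi,lal] add [wmufc] -> 11 lines: fftnf xqd scx qxy wmufc aavdi hmykp drbu msoh nliv muid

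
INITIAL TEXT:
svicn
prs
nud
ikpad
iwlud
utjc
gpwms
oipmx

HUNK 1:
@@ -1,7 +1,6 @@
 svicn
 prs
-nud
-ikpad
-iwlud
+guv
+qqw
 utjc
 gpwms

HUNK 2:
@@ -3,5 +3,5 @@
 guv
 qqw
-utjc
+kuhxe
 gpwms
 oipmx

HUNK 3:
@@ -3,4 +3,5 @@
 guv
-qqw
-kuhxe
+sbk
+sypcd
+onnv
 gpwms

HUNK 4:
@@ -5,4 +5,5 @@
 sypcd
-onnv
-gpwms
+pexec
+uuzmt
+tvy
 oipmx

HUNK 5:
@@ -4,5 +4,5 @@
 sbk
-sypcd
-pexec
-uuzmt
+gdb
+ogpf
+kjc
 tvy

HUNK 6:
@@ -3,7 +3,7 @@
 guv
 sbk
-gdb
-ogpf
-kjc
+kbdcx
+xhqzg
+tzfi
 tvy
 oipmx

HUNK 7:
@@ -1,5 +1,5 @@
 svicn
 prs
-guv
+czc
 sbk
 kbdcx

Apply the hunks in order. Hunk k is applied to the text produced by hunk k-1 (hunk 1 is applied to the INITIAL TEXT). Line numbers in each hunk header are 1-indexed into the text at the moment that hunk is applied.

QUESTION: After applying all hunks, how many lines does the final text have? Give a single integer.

Answer: 9

Derivation:
Hunk 1: at line 1 remove [nud,ikpad,iwlud] add [guv,qqw] -> 7 lines: svicn prs guv qqw utjc gpwms oipmx
Hunk 2: at line 3 remove [utjc] add [kuhxe] -> 7 lines: svicn prs guv qqw kuhxe gpwms oipmx
Hunk 3: at line 3 remove [qqw,kuhxe] add [sbk,sypcd,onnv] -> 8 lines: svicn prs guv sbk sypcd onnv gpwms oipmx
Hunk 4: at line 5 remove [onnv,gpwms] add [pexec,uuzmt,tvy] -> 9 lines: svicn prs guv sbk sypcd pexec uuzmt tvy oipmx
Hunk 5: at line 4 remove [sypcd,pexec,uuzmt] add [gdb,ogpf,kjc] -> 9 lines: svicn prs guv sbk gdb ogpf kjc tvy oipmx
Hunk 6: at line 3 remove [gdb,ogpf,kjc] add [kbdcx,xhqzg,tzfi] -> 9 lines: svicn prs guv sbk kbdcx xhqzg tzfi tvy oipmx
Hunk 7: at line 1 remove [guv] add [czc] -> 9 lines: svicn prs czc sbk kbdcx xhqzg tzfi tvy oipmx
Final line count: 9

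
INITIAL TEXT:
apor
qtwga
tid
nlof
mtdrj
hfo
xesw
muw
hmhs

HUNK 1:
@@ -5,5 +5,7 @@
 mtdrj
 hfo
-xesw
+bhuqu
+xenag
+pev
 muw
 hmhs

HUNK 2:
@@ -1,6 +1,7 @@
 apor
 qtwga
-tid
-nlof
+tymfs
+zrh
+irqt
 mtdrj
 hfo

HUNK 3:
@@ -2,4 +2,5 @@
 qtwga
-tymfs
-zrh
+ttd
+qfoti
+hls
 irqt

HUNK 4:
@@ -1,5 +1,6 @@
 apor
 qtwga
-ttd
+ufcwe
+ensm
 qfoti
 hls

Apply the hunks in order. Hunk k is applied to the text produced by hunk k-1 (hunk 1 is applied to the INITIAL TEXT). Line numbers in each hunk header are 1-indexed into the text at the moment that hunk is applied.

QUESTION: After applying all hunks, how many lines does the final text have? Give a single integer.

Hunk 1: at line 5 remove [xesw] add [bhuqu,xenag,pev] -> 11 lines: apor qtwga tid nlof mtdrj hfo bhuqu xenag pev muw hmhs
Hunk 2: at line 1 remove [tid,nlof] add [tymfs,zrh,irqt] -> 12 lines: apor qtwga tymfs zrh irqt mtdrj hfo bhuqu xenag pev muw hmhs
Hunk 3: at line 2 remove [tymfs,zrh] add [ttd,qfoti,hls] -> 13 lines: apor qtwga ttd qfoti hls irqt mtdrj hfo bhuqu xenag pev muw hmhs
Hunk 4: at line 1 remove [ttd] add [ufcwe,ensm] -> 14 lines: apor qtwga ufcwe ensm qfoti hls irqt mtdrj hfo bhuqu xenag pev muw hmhs
Final line count: 14

Answer: 14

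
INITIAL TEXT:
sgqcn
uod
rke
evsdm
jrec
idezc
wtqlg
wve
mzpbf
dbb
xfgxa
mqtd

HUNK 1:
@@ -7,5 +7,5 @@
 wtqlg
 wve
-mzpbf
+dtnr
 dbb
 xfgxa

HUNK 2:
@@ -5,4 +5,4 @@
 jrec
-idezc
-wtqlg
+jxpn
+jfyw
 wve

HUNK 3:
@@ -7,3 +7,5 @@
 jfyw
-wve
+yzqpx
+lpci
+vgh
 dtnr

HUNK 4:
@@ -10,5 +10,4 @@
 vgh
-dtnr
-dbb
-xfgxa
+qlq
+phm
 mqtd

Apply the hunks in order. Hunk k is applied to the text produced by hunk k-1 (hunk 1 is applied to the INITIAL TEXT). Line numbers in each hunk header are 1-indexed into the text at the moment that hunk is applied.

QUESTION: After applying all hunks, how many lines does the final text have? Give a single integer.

Hunk 1: at line 7 remove [mzpbf] add [dtnr] -> 12 lines: sgqcn uod rke evsdm jrec idezc wtqlg wve dtnr dbb xfgxa mqtd
Hunk 2: at line 5 remove [idezc,wtqlg] add [jxpn,jfyw] -> 12 lines: sgqcn uod rke evsdm jrec jxpn jfyw wve dtnr dbb xfgxa mqtd
Hunk 3: at line 7 remove [wve] add [yzqpx,lpci,vgh] -> 14 lines: sgqcn uod rke evsdm jrec jxpn jfyw yzqpx lpci vgh dtnr dbb xfgxa mqtd
Hunk 4: at line 10 remove [dtnr,dbb,xfgxa] add [qlq,phm] -> 13 lines: sgqcn uod rke evsdm jrec jxpn jfyw yzqpx lpci vgh qlq phm mqtd
Final line count: 13

Answer: 13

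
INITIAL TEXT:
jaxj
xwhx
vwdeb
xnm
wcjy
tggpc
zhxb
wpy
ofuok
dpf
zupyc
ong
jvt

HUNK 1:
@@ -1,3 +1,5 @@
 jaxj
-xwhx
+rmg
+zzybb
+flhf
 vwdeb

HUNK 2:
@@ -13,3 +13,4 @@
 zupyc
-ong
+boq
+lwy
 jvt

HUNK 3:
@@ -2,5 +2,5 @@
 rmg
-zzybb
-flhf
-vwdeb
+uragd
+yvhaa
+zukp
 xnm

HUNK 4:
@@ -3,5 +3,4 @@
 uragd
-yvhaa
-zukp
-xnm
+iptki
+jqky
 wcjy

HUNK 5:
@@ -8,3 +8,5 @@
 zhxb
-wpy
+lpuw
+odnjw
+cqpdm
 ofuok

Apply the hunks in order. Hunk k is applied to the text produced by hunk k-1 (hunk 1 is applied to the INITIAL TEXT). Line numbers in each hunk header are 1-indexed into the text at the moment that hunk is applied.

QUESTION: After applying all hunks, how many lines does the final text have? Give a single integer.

Answer: 17

Derivation:
Hunk 1: at line 1 remove [xwhx] add [rmg,zzybb,flhf] -> 15 lines: jaxj rmg zzybb flhf vwdeb xnm wcjy tggpc zhxb wpy ofuok dpf zupyc ong jvt
Hunk 2: at line 13 remove [ong] add [boq,lwy] -> 16 lines: jaxj rmg zzybb flhf vwdeb xnm wcjy tggpc zhxb wpy ofuok dpf zupyc boq lwy jvt
Hunk 3: at line 2 remove [zzybb,flhf,vwdeb] add [uragd,yvhaa,zukp] -> 16 lines: jaxj rmg uragd yvhaa zukp xnm wcjy tggpc zhxb wpy ofuok dpf zupyc boq lwy jvt
Hunk 4: at line 3 remove [yvhaa,zukp,xnm] add [iptki,jqky] -> 15 lines: jaxj rmg uragd iptki jqky wcjy tggpc zhxb wpy ofuok dpf zupyc boq lwy jvt
Hunk 5: at line 8 remove [wpy] add [lpuw,odnjw,cqpdm] -> 17 lines: jaxj rmg uragd iptki jqky wcjy tggpc zhxb lpuw odnjw cqpdm ofuok dpf zupyc boq lwy jvt
Final line count: 17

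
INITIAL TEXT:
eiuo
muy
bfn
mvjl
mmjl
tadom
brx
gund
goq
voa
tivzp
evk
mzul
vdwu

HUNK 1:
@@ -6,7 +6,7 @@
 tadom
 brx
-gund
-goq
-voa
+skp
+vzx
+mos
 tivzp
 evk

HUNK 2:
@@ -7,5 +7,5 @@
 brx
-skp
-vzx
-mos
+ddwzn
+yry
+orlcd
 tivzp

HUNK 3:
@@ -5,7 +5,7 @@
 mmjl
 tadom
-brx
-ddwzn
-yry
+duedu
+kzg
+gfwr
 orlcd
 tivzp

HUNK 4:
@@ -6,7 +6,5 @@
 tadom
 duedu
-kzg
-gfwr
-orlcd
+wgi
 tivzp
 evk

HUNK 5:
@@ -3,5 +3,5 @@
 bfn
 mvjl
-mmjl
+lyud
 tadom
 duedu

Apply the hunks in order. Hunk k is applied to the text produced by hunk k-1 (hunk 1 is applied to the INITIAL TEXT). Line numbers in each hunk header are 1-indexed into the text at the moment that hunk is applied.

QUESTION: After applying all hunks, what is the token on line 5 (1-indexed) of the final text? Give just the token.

Hunk 1: at line 6 remove [gund,goq,voa] add [skp,vzx,mos] -> 14 lines: eiuo muy bfn mvjl mmjl tadom brx skp vzx mos tivzp evk mzul vdwu
Hunk 2: at line 7 remove [skp,vzx,mos] add [ddwzn,yry,orlcd] -> 14 lines: eiuo muy bfn mvjl mmjl tadom brx ddwzn yry orlcd tivzp evk mzul vdwu
Hunk 3: at line 5 remove [brx,ddwzn,yry] add [duedu,kzg,gfwr] -> 14 lines: eiuo muy bfn mvjl mmjl tadom duedu kzg gfwr orlcd tivzp evk mzul vdwu
Hunk 4: at line 6 remove [kzg,gfwr,orlcd] add [wgi] -> 12 lines: eiuo muy bfn mvjl mmjl tadom duedu wgi tivzp evk mzul vdwu
Hunk 5: at line 3 remove [mmjl] add [lyud] -> 12 lines: eiuo muy bfn mvjl lyud tadom duedu wgi tivzp evk mzul vdwu
Final line 5: lyud

Answer: lyud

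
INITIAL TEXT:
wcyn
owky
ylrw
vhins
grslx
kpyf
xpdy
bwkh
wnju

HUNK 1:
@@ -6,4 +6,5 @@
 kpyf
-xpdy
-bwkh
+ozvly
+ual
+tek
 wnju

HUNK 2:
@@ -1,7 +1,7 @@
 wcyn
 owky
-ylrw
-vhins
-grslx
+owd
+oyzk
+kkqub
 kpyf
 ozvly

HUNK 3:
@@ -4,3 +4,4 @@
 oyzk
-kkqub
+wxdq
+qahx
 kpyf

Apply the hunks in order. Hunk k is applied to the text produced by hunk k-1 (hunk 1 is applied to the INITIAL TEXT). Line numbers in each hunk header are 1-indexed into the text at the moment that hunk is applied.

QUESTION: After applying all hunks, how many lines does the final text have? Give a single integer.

Hunk 1: at line 6 remove [xpdy,bwkh] add [ozvly,ual,tek] -> 10 lines: wcyn owky ylrw vhins grslx kpyf ozvly ual tek wnju
Hunk 2: at line 1 remove [ylrw,vhins,grslx] add [owd,oyzk,kkqub] -> 10 lines: wcyn owky owd oyzk kkqub kpyf ozvly ual tek wnju
Hunk 3: at line 4 remove [kkqub] add [wxdq,qahx] -> 11 lines: wcyn owky owd oyzk wxdq qahx kpyf ozvly ual tek wnju
Final line count: 11

Answer: 11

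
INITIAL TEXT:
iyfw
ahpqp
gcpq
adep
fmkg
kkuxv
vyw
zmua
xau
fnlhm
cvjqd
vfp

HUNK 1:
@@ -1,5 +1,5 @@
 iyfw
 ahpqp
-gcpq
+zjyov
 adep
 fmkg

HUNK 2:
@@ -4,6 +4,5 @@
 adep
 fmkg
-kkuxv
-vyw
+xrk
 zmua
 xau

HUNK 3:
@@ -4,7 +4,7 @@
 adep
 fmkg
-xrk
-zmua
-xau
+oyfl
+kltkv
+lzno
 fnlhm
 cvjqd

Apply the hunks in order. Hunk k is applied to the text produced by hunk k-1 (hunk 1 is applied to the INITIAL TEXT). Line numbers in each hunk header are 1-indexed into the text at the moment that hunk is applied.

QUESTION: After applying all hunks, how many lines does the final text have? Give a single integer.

Hunk 1: at line 1 remove [gcpq] add [zjyov] -> 12 lines: iyfw ahpqp zjyov adep fmkg kkuxv vyw zmua xau fnlhm cvjqd vfp
Hunk 2: at line 4 remove [kkuxv,vyw] add [xrk] -> 11 lines: iyfw ahpqp zjyov adep fmkg xrk zmua xau fnlhm cvjqd vfp
Hunk 3: at line 4 remove [xrk,zmua,xau] add [oyfl,kltkv,lzno] -> 11 lines: iyfw ahpqp zjyov adep fmkg oyfl kltkv lzno fnlhm cvjqd vfp
Final line count: 11

Answer: 11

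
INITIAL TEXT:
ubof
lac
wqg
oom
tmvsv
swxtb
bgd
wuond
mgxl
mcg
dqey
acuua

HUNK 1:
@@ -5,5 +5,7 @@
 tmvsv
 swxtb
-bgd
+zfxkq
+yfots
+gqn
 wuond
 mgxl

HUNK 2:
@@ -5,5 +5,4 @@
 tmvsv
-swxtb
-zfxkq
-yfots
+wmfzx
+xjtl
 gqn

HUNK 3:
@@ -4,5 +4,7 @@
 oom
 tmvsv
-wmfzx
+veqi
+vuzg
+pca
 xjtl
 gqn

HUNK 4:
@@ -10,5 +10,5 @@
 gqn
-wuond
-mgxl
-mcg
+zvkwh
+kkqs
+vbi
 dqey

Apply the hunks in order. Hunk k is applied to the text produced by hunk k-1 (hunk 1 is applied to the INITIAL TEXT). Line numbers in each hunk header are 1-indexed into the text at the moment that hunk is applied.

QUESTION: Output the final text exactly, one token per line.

Answer: ubof
lac
wqg
oom
tmvsv
veqi
vuzg
pca
xjtl
gqn
zvkwh
kkqs
vbi
dqey
acuua

Derivation:
Hunk 1: at line 5 remove [bgd] add [zfxkq,yfots,gqn] -> 14 lines: ubof lac wqg oom tmvsv swxtb zfxkq yfots gqn wuond mgxl mcg dqey acuua
Hunk 2: at line 5 remove [swxtb,zfxkq,yfots] add [wmfzx,xjtl] -> 13 lines: ubof lac wqg oom tmvsv wmfzx xjtl gqn wuond mgxl mcg dqey acuua
Hunk 3: at line 4 remove [wmfzx] add [veqi,vuzg,pca] -> 15 lines: ubof lac wqg oom tmvsv veqi vuzg pca xjtl gqn wuond mgxl mcg dqey acuua
Hunk 4: at line 10 remove [wuond,mgxl,mcg] add [zvkwh,kkqs,vbi] -> 15 lines: ubof lac wqg oom tmvsv veqi vuzg pca xjtl gqn zvkwh kkqs vbi dqey acuua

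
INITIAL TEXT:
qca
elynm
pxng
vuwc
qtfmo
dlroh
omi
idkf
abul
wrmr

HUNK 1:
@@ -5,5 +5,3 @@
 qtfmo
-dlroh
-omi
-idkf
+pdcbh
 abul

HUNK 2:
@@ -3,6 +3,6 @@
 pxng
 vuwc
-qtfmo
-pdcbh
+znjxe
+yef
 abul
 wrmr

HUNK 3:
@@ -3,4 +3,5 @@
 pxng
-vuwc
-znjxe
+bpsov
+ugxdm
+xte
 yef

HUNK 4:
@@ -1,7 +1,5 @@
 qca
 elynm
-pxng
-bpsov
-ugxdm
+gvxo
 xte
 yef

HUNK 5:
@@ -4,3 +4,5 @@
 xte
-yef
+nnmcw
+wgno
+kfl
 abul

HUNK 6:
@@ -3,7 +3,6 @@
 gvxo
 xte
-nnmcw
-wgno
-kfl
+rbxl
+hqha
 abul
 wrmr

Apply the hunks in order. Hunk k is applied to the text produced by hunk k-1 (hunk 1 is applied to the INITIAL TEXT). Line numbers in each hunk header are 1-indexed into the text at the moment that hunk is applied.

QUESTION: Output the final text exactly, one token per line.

Answer: qca
elynm
gvxo
xte
rbxl
hqha
abul
wrmr

Derivation:
Hunk 1: at line 5 remove [dlroh,omi,idkf] add [pdcbh] -> 8 lines: qca elynm pxng vuwc qtfmo pdcbh abul wrmr
Hunk 2: at line 3 remove [qtfmo,pdcbh] add [znjxe,yef] -> 8 lines: qca elynm pxng vuwc znjxe yef abul wrmr
Hunk 3: at line 3 remove [vuwc,znjxe] add [bpsov,ugxdm,xte] -> 9 lines: qca elynm pxng bpsov ugxdm xte yef abul wrmr
Hunk 4: at line 1 remove [pxng,bpsov,ugxdm] add [gvxo] -> 7 lines: qca elynm gvxo xte yef abul wrmr
Hunk 5: at line 4 remove [yef] add [nnmcw,wgno,kfl] -> 9 lines: qca elynm gvxo xte nnmcw wgno kfl abul wrmr
Hunk 6: at line 3 remove [nnmcw,wgno,kfl] add [rbxl,hqha] -> 8 lines: qca elynm gvxo xte rbxl hqha abul wrmr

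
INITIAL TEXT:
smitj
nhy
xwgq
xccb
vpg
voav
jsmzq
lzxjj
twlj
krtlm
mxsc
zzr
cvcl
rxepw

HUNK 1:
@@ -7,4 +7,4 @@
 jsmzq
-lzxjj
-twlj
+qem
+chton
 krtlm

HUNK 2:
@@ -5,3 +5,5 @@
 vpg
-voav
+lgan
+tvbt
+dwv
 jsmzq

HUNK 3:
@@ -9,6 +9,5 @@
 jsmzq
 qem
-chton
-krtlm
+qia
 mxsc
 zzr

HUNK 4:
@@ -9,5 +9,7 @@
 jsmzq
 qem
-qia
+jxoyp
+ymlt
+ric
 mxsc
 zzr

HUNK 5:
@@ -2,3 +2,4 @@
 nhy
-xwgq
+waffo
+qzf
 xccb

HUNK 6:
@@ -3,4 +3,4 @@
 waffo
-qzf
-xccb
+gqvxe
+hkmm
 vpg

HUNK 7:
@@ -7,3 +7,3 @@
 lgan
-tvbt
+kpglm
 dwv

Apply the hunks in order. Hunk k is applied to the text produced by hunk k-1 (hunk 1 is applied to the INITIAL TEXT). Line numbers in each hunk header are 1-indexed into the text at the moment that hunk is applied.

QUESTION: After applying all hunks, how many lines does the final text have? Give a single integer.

Hunk 1: at line 7 remove [lzxjj,twlj] add [qem,chton] -> 14 lines: smitj nhy xwgq xccb vpg voav jsmzq qem chton krtlm mxsc zzr cvcl rxepw
Hunk 2: at line 5 remove [voav] add [lgan,tvbt,dwv] -> 16 lines: smitj nhy xwgq xccb vpg lgan tvbt dwv jsmzq qem chton krtlm mxsc zzr cvcl rxepw
Hunk 3: at line 9 remove [chton,krtlm] add [qia] -> 15 lines: smitj nhy xwgq xccb vpg lgan tvbt dwv jsmzq qem qia mxsc zzr cvcl rxepw
Hunk 4: at line 9 remove [qia] add [jxoyp,ymlt,ric] -> 17 lines: smitj nhy xwgq xccb vpg lgan tvbt dwv jsmzq qem jxoyp ymlt ric mxsc zzr cvcl rxepw
Hunk 5: at line 2 remove [xwgq] add [waffo,qzf] -> 18 lines: smitj nhy waffo qzf xccb vpg lgan tvbt dwv jsmzq qem jxoyp ymlt ric mxsc zzr cvcl rxepw
Hunk 6: at line 3 remove [qzf,xccb] add [gqvxe,hkmm] -> 18 lines: smitj nhy waffo gqvxe hkmm vpg lgan tvbt dwv jsmzq qem jxoyp ymlt ric mxsc zzr cvcl rxepw
Hunk 7: at line 7 remove [tvbt] add [kpglm] -> 18 lines: smitj nhy waffo gqvxe hkmm vpg lgan kpglm dwv jsmzq qem jxoyp ymlt ric mxsc zzr cvcl rxepw
Final line count: 18

Answer: 18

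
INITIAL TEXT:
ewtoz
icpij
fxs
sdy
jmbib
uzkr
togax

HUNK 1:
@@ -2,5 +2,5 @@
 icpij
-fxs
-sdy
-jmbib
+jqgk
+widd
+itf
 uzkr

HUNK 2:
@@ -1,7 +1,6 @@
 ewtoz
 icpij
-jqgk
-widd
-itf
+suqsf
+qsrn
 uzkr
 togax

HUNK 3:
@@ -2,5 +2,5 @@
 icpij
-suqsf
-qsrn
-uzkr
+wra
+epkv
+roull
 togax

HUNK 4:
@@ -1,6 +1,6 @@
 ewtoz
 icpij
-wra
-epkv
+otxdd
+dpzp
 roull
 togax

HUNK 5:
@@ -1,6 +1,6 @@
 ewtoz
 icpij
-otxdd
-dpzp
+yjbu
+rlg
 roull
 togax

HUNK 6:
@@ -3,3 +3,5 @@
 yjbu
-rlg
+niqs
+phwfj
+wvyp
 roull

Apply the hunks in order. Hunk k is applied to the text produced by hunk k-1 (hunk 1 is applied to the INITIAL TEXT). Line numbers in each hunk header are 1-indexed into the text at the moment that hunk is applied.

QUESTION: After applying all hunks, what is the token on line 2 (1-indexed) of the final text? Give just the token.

Hunk 1: at line 2 remove [fxs,sdy,jmbib] add [jqgk,widd,itf] -> 7 lines: ewtoz icpij jqgk widd itf uzkr togax
Hunk 2: at line 1 remove [jqgk,widd,itf] add [suqsf,qsrn] -> 6 lines: ewtoz icpij suqsf qsrn uzkr togax
Hunk 3: at line 2 remove [suqsf,qsrn,uzkr] add [wra,epkv,roull] -> 6 lines: ewtoz icpij wra epkv roull togax
Hunk 4: at line 1 remove [wra,epkv] add [otxdd,dpzp] -> 6 lines: ewtoz icpij otxdd dpzp roull togax
Hunk 5: at line 1 remove [otxdd,dpzp] add [yjbu,rlg] -> 6 lines: ewtoz icpij yjbu rlg roull togax
Hunk 6: at line 3 remove [rlg] add [niqs,phwfj,wvyp] -> 8 lines: ewtoz icpij yjbu niqs phwfj wvyp roull togax
Final line 2: icpij

Answer: icpij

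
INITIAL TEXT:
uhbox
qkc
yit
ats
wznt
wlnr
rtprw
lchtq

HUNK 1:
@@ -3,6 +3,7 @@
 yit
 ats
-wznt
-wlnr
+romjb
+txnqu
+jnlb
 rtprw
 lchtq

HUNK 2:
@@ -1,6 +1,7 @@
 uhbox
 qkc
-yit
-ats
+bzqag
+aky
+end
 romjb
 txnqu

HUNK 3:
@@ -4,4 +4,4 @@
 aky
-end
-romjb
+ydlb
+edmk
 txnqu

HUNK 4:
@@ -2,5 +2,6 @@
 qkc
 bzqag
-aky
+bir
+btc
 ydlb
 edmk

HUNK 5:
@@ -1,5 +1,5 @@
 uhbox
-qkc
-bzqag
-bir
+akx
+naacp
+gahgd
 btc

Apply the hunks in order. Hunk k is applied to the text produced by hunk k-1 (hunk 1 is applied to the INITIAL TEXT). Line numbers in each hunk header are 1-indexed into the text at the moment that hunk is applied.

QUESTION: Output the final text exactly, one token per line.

Answer: uhbox
akx
naacp
gahgd
btc
ydlb
edmk
txnqu
jnlb
rtprw
lchtq

Derivation:
Hunk 1: at line 3 remove [wznt,wlnr] add [romjb,txnqu,jnlb] -> 9 lines: uhbox qkc yit ats romjb txnqu jnlb rtprw lchtq
Hunk 2: at line 1 remove [yit,ats] add [bzqag,aky,end] -> 10 lines: uhbox qkc bzqag aky end romjb txnqu jnlb rtprw lchtq
Hunk 3: at line 4 remove [end,romjb] add [ydlb,edmk] -> 10 lines: uhbox qkc bzqag aky ydlb edmk txnqu jnlb rtprw lchtq
Hunk 4: at line 2 remove [aky] add [bir,btc] -> 11 lines: uhbox qkc bzqag bir btc ydlb edmk txnqu jnlb rtprw lchtq
Hunk 5: at line 1 remove [qkc,bzqag,bir] add [akx,naacp,gahgd] -> 11 lines: uhbox akx naacp gahgd btc ydlb edmk txnqu jnlb rtprw lchtq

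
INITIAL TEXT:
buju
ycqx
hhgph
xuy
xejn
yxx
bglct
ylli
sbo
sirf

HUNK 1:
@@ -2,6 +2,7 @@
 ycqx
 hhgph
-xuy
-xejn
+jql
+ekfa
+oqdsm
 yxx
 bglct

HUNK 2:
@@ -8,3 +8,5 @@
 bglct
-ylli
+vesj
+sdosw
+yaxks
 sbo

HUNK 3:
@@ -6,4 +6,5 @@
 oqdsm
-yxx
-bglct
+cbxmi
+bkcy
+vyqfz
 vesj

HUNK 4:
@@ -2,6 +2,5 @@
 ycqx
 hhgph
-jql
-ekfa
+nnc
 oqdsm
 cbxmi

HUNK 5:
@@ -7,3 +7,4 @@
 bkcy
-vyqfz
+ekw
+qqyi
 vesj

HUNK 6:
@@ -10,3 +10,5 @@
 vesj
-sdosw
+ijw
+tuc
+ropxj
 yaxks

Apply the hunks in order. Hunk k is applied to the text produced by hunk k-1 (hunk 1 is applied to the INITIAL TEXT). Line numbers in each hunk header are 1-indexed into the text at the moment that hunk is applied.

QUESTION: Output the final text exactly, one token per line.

Hunk 1: at line 2 remove [xuy,xejn] add [jql,ekfa,oqdsm] -> 11 lines: buju ycqx hhgph jql ekfa oqdsm yxx bglct ylli sbo sirf
Hunk 2: at line 8 remove [ylli] add [vesj,sdosw,yaxks] -> 13 lines: buju ycqx hhgph jql ekfa oqdsm yxx bglct vesj sdosw yaxks sbo sirf
Hunk 3: at line 6 remove [yxx,bglct] add [cbxmi,bkcy,vyqfz] -> 14 lines: buju ycqx hhgph jql ekfa oqdsm cbxmi bkcy vyqfz vesj sdosw yaxks sbo sirf
Hunk 4: at line 2 remove [jql,ekfa] add [nnc] -> 13 lines: buju ycqx hhgph nnc oqdsm cbxmi bkcy vyqfz vesj sdosw yaxks sbo sirf
Hunk 5: at line 7 remove [vyqfz] add [ekw,qqyi] -> 14 lines: buju ycqx hhgph nnc oqdsm cbxmi bkcy ekw qqyi vesj sdosw yaxks sbo sirf
Hunk 6: at line 10 remove [sdosw] add [ijw,tuc,ropxj] -> 16 lines: buju ycqx hhgph nnc oqdsm cbxmi bkcy ekw qqyi vesj ijw tuc ropxj yaxks sbo sirf

Answer: buju
ycqx
hhgph
nnc
oqdsm
cbxmi
bkcy
ekw
qqyi
vesj
ijw
tuc
ropxj
yaxks
sbo
sirf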